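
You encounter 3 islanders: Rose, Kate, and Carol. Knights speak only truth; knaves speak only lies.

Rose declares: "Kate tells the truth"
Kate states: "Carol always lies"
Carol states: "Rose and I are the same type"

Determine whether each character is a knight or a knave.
Rose is a knight.
Kate is a knight.
Carol is a knave.

Verification:
- Rose (knight) says "Kate tells the truth" - this is TRUE because Kate is a knight.
- Kate (knight) says "Carol always lies" - this is TRUE because Carol is a knave.
- Carol (knave) says "Rose and I are the same type" - this is FALSE (a lie) because Carol is a knave and Rose is a knight.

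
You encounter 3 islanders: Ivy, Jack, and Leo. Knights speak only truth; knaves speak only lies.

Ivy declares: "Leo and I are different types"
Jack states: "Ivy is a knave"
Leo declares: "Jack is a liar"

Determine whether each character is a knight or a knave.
Ivy is a knave.
Jack is a knight.
Leo is a knave.

Verification:
- Ivy (knave) says "Leo and I are different types" - this is FALSE (a lie) because Ivy is a knave and Leo is a knave.
- Jack (knight) says "Ivy is a knave" - this is TRUE because Ivy is a knave.
- Leo (knave) says "Jack is a liar" - this is FALSE (a lie) because Jack is a knight.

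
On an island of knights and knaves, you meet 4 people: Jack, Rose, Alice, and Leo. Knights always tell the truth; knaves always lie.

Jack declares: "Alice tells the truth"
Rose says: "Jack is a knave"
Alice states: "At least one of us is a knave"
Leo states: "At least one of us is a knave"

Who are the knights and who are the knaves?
Jack is a knight.
Rose is a knave.
Alice is a knight.
Leo is a knight.

Verification:
- Jack (knight) says "Alice tells the truth" - this is TRUE because Alice is a knight.
- Rose (knave) says "Jack is a knave" - this is FALSE (a lie) because Jack is a knight.
- Alice (knight) says "At least one of us is a knave" - this is TRUE because Rose is a knave.
- Leo (knight) says "At least one of us is a knave" - this is TRUE because Rose is a knave.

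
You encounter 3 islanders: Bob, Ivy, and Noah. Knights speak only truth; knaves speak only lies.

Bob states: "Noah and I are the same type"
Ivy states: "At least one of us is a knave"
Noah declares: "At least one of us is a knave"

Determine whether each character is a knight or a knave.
Bob is a knave.
Ivy is a knight.
Noah is a knight.

Verification:
- Bob (knave) says "Noah and I are the same type" - this is FALSE (a lie) because Bob is a knave and Noah is a knight.
- Ivy (knight) says "At least one of us is a knave" - this is TRUE because Bob is a knave.
- Noah (knight) says "At least one of us is a knave" - this is TRUE because Bob is a knave.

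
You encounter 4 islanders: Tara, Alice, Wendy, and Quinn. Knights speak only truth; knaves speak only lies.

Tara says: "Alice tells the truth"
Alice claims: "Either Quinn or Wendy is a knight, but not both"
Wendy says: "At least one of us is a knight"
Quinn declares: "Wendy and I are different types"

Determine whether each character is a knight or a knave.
Tara is a knave.
Alice is a knave.
Wendy is a knave.
Quinn is a knave.

Verification:
- Tara (knave) says "Alice tells the truth" - this is FALSE (a lie) because Alice is a knave.
- Alice (knave) says "Either Quinn or Wendy is a knight, but not both" - this is FALSE (a lie) because Quinn is a knave and Wendy is a knave.
- Wendy (knave) says "At least one of us is a knight" - this is FALSE (a lie) because no one is a knight.
- Quinn (knave) says "Wendy and I are different types" - this is FALSE (a lie) because Quinn is a knave and Wendy is a knave.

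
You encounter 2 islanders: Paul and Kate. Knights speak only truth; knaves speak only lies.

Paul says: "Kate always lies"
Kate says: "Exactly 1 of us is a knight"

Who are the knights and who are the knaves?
Paul is a knave.
Kate is a knight.

Verification:
- Paul (knave) says "Kate always lies" - this is FALSE (a lie) because Kate is a knight.
- Kate (knight) says "Exactly 1 of us is a knight" - this is TRUE because there are 1 knights.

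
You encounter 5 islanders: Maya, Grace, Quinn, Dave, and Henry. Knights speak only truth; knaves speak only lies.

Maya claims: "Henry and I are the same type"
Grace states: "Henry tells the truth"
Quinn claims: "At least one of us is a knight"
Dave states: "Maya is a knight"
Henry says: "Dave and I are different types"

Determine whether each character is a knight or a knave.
Maya is a knave.
Grace is a knight.
Quinn is a knight.
Dave is a knave.
Henry is a knight.

Verification:
- Maya (knave) says "Henry and I are the same type" - this is FALSE (a lie) because Maya is a knave and Henry is a knight.
- Grace (knight) says "Henry tells the truth" - this is TRUE because Henry is a knight.
- Quinn (knight) says "At least one of us is a knight" - this is TRUE because Grace, Quinn, and Henry are knights.
- Dave (knave) says "Maya is a knight" - this is FALSE (a lie) because Maya is a knave.
- Henry (knight) says "Dave and I are different types" - this is TRUE because Henry is a knight and Dave is a knave.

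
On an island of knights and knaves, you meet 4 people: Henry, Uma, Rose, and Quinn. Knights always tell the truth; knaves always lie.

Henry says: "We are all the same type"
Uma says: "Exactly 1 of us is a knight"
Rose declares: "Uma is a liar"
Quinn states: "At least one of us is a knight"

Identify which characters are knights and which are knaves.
Henry is a knave.
Uma is a knave.
Rose is a knight.
Quinn is a knight.

Verification:
- Henry (knave) says "We are all the same type" - this is FALSE (a lie) because Rose and Quinn are knights and Henry and Uma are knaves.
- Uma (knave) says "Exactly 1 of us is a knight" - this is FALSE (a lie) because there are 2 knights.
- Rose (knight) says "Uma is a liar" - this is TRUE because Uma is a knave.
- Quinn (knight) says "At least one of us is a knight" - this is TRUE because Rose and Quinn are knights.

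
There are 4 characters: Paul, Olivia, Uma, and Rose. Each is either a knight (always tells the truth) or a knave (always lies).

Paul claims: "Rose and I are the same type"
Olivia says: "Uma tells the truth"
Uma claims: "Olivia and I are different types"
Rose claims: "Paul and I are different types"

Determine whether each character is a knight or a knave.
Paul is a knave.
Olivia is a knave.
Uma is a knave.
Rose is a knight.

Verification:
- Paul (knave) says "Rose and I are the same type" - this is FALSE (a lie) because Paul is a knave and Rose is a knight.
- Olivia (knave) says "Uma tells the truth" - this is FALSE (a lie) because Uma is a knave.
- Uma (knave) says "Olivia and I are different types" - this is FALSE (a lie) because Uma is a knave and Olivia is a knave.
- Rose (knight) says "Paul and I are different types" - this is TRUE because Rose is a knight and Paul is a knave.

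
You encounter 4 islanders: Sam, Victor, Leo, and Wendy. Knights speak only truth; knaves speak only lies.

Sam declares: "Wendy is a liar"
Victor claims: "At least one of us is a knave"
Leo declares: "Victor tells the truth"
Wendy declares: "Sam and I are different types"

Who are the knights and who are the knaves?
Sam is a knave.
Victor is a knight.
Leo is a knight.
Wendy is a knight.

Verification:
- Sam (knave) says "Wendy is a liar" - this is FALSE (a lie) because Wendy is a knight.
- Victor (knight) says "At least one of us is a knave" - this is TRUE because Sam is a knave.
- Leo (knight) says "Victor tells the truth" - this is TRUE because Victor is a knight.
- Wendy (knight) says "Sam and I are different types" - this is TRUE because Wendy is a knight and Sam is a knave.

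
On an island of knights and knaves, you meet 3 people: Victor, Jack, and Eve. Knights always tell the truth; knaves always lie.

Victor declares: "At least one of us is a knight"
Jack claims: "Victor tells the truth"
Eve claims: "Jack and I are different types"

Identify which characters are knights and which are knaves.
Victor is a knave.
Jack is a knave.
Eve is a knave.

Verification:
- Victor (knave) says "At least one of us is a knight" - this is FALSE (a lie) because no one is a knight.
- Jack (knave) says "Victor tells the truth" - this is FALSE (a lie) because Victor is a knave.
- Eve (knave) says "Jack and I are different types" - this is FALSE (a lie) because Eve is a knave and Jack is a knave.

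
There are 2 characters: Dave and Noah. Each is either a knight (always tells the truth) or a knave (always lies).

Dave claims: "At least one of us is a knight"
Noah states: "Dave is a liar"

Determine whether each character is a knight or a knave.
Dave is a knight.
Noah is a knave.

Verification:
- Dave (knight) says "At least one of us is a knight" - this is TRUE because Dave is a knight.
- Noah (knave) says "Dave is a liar" - this is FALSE (a lie) because Dave is a knight.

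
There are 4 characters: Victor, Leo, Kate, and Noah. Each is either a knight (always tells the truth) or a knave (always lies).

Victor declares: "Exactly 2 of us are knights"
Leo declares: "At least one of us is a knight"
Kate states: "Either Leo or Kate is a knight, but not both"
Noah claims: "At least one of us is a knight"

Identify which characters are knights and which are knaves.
Victor is a knave.
Leo is a knave.
Kate is a knave.
Noah is a knave.

Verification:
- Victor (knave) says "Exactly 2 of us are knights" - this is FALSE (a lie) because there are 0 knights.
- Leo (knave) says "At least one of us is a knight" - this is FALSE (a lie) because no one is a knight.
- Kate (knave) says "Either Leo or Kate is a knight, but not both" - this is FALSE (a lie) because Leo is a knave and Kate is a knave.
- Noah (knave) says "At least one of us is a knight" - this is FALSE (a lie) because no one is a knight.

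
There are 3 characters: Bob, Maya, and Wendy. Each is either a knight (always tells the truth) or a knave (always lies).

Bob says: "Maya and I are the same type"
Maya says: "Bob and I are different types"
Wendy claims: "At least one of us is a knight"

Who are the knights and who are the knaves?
Bob is a knave.
Maya is a knight.
Wendy is a knight.

Verification:
- Bob (knave) says "Maya and I are the same type" - this is FALSE (a lie) because Bob is a knave and Maya is a knight.
- Maya (knight) says "Bob and I are different types" - this is TRUE because Maya is a knight and Bob is a knave.
- Wendy (knight) says "At least one of us is a knight" - this is TRUE because Maya and Wendy are knights.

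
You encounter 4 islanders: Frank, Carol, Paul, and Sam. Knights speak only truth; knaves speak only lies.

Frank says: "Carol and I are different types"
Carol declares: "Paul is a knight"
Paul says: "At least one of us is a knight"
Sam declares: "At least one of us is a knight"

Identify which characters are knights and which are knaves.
Frank is a knave.
Carol is a knave.
Paul is a knave.
Sam is a knave.

Verification:
- Frank (knave) says "Carol and I are different types" - this is FALSE (a lie) because Frank is a knave and Carol is a knave.
- Carol (knave) says "Paul is a knight" - this is FALSE (a lie) because Paul is a knave.
- Paul (knave) says "At least one of us is a knight" - this is FALSE (a lie) because no one is a knight.
- Sam (knave) says "At least one of us is a knight" - this is FALSE (a lie) because no one is a knight.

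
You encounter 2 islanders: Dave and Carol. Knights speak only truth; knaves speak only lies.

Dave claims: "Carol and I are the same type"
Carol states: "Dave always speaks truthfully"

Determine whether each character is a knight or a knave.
Dave is a knight.
Carol is a knight.

Verification:
- Dave (knight) says "Carol and I are the same type" - this is TRUE because Dave is a knight and Carol is a knight.
- Carol (knight) says "Dave always speaks truthfully" - this is TRUE because Dave is a knight.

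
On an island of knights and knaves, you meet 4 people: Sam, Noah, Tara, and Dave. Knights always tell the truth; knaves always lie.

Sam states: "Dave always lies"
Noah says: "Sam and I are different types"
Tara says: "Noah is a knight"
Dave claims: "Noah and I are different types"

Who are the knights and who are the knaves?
Sam is a knave.
Noah is a knave.
Tara is a knave.
Dave is a knight.

Verification:
- Sam (knave) says "Dave always lies" - this is FALSE (a lie) because Dave is a knight.
- Noah (knave) says "Sam and I are different types" - this is FALSE (a lie) because Noah is a knave and Sam is a knave.
- Tara (knave) says "Noah is a knight" - this is FALSE (a lie) because Noah is a knave.
- Dave (knight) says "Noah and I are different types" - this is TRUE because Dave is a knight and Noah is a knave.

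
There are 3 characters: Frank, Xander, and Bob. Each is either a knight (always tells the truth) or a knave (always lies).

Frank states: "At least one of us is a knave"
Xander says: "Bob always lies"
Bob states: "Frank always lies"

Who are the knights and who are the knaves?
Frank is a knight.
Xander is a knight.
Bob is a knave.

Verification:
- Frank (knight) says "At least one of us is a knave" - this is TRUE because Bob is a knave.
- Xander (knight) says "Bob always lies" - this is TRUE because Bob is a knave.
- Bob (knave) says "Frank always lies" - this is FALSE (a lie) because Frank is a knight.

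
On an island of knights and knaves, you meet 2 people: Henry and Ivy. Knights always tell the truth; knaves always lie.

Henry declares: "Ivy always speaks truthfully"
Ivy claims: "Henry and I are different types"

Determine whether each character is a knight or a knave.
Henry is a knave.
Ivy is a knave.

Verification:
- Henry (knave) says "Ivy always speaks truthfully" - this is FALSE (a lie) because Ivy is a knave.
- Ivy (knave) says "Henry and I are different types" - this is FALSE (a lie) because Ivy is a knave and Henry is a knave.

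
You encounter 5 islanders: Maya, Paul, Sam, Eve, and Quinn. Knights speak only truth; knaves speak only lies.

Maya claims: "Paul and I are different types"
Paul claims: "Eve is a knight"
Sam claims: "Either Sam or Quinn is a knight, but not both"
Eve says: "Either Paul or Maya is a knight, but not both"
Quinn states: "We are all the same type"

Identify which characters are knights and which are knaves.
Maya is a knave.
Paul is a knave.
Sam is a knight.
Eve is a knave.
Quinn is a knave.

Verification:
- Maya (knave) says "Paul and I are different types" - this is FALSE (a lie) because Maya is a knave and Paul is a knave.
- Paul (knave) says "Eve is a knight" - this is FALSE (a lie) because Eve is a knave.
- Sam (knight) says "Either Sam or Quinn is a knight, but not both" - this is TRUE because Sam is a knight and Quinn is a knave.
- Eve (knave) says "Either Paul or Maya is a knight, but not both" - this is FALSE (a lie) because Paul is a knave and Maya is a knave.
- Quinn (knave) says "We are all the same type" - this is FALSE (a lie) because Sam is a knight and Maya, Paul, Eve, and Quinn are knaves.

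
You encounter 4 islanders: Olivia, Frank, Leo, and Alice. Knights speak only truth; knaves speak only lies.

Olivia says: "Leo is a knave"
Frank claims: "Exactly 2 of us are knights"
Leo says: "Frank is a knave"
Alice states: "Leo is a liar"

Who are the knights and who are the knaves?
Olivia is a knave.
Frank is a knave.
Leo is a knight.
Alice is a knave.

Verification:
- Olivia (knave) says "Leo is a knave" - this is FALSE (a lie) because Leo is a knight.
- Frank (knave) says "Exactly 2 of us are knights" - this is FALSE (a lie) because there are 1 knights.
- Leo (knight) says "Frank is a knave" - this is TRUE because Frank is a knave.
- Alice (knave) says "Leo is a liar" - this is FALSE (a lie) because Leo is a knight.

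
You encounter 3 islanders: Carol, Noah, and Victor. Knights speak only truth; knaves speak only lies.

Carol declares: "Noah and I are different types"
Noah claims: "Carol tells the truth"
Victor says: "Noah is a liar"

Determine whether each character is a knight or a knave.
Carol is a knave.
Noah is a knave.
Victor is a knight.

Verification:
- Carol (knave) says "Noah and I are different types" - this is FALSE (a lie) because Carol is a knave and Noah is a knave.
- Noah (knave) says "Carol tells the truth" - this is FALSE (a lie) because Carol is a knave.
- Victor (knight) says "Noah is a liar" - this is TRUE because Noah is a knave.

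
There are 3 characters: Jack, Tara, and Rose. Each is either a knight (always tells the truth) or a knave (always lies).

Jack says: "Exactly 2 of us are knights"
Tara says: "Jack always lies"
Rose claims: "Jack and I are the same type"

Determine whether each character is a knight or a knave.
Jack is a knight.
Tara is a knave.
Rose is a knight.

Verification:
- Jack (knight) says "Exactly 2 of us are knights" - this is TRUE because there are 2 knights.
- Tara (knave) says "Jack always lies" - this is FALSE (a lie) because Jack is a knight.
- Rose (knight) says "Jack and I are the same type" - this is TRUE because Rose is a knight and Jack is a knight.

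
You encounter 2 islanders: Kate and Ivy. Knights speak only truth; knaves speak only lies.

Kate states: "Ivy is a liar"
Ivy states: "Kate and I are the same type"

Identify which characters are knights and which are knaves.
Kate is a knight.
Ivy is a knave.

Verification:
- Kate (knight) says "Ivy is a liar" - this is TRUE because Ivy is a knave.
- Ivy (knave) says "Kate and I are the same type" - this is FALSE (a lie) because Ivy is a knave and Kate is a knight.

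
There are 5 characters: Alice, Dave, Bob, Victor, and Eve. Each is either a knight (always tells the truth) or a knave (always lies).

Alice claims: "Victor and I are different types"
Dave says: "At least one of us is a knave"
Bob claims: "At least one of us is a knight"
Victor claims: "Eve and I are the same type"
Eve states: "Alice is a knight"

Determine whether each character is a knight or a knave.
Alice is a knight.
Dave is a knight.
Bob is a knight.
Victor is a knave.
Eve is a knight.

Verification:
- Alice (knight) says "Victor and I are different types" - this is TRUE because Alice is a knight and Victor is a knave.
- Dave (knight) says "At least one of us is a knave" - this is TRUE because Victor is a knave.
- Bob (knight) says "At least one of us is a knight" - this is TRUE because Alice, Dave, Bob, and Eve are knights.
- Victor (knave) says "Eve and I are the same type" - this is FALSE (a lie) because Victor is a knave and Eve is a knight.
- Eve (knight) says "Alice is a knight" - this is TRUE because Alice is a knight.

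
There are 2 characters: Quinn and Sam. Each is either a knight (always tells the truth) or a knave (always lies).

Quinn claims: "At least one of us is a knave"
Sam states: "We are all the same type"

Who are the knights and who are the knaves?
Quinn is a knight.
Sam is a knave.

Verification:
- Quinn (knight) says "At least one of us is a knave" - this is TRUE because Sam is a knave.
- Sam (knave) says "We are all the same type" - this is FALSE (a lie) because Quinn is a knight and Sam is a knave.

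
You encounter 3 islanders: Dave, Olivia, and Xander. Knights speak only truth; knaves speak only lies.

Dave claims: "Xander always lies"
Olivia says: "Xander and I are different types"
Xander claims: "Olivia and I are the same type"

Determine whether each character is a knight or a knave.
Dave is a knight.
Olivia is a knight.
Xander is a knave.

Verification:
- Dave (knight) says "Xander always lies" - this is TRUE because Xander is a knave.
- Olivia (knight) says "Xander and I are different types" - this is TRUE because Olivia is a knight and Xander is a knave.
- Xander (knave) says "Olivia and I are the same type" - this is FALSE (a lie) because Xander is a knave and Olivia is a knight.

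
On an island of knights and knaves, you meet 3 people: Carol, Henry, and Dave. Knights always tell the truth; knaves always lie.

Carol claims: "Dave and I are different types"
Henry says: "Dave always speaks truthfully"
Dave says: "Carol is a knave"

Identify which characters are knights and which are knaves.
Carol is a knight.
Henry is a knave.
Dave is a knave.

Verification:
- Carol (knight) says "Dave and I are different types" - this is TRUE because Carol is a knight and Dave is a knave.
- Henry (knave) says "Dave always speaks truthfully" - this is FALSE (a lie) because Dave is a knave.
- Dave (knave) says "Carol is a knave" - this is FALSE (a lie) because Carol is a knight.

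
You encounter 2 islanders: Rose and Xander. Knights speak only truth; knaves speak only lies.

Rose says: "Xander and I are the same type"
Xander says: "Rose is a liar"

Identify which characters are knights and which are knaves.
Rose is a knave.
Xander is a knight.

Verification:
- Rose (knave) says "Xander and I are the same type" - this is FALSE (a lie) because Rose is a knave and Xander is a knight.
- Xander (knight) says "Rose is a liar" - this is TRUE because Rose is a knave.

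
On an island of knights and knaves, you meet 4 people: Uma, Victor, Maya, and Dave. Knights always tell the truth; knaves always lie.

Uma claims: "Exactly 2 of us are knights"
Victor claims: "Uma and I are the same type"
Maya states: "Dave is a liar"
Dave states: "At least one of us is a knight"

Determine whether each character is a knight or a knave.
Uma is a knight.
Victor is a knave.
Maya is a knave.
Dave is a knight.

Verification:
- Uma (knight) says "Exactly 2 of us are knights" - this is TRUE because there are 2 knights.
- Victor (knave) says "Uma and I are the same type" - this is FALSE (a lie) because Victor is a knave and Uma is a knight.
- Maya (knave) says "Dave is a liar" - this is FALSE (a lie) because Dave is a knight.
- Dave (knight) says "At least one of us is a knight" - this is TRUE because Uma and Dave are knights.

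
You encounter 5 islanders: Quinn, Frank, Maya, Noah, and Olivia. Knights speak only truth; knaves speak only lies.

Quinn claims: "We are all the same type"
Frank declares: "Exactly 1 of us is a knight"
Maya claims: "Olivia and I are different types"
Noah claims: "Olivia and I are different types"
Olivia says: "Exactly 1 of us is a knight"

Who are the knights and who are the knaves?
Quinn is a knave.
Frank is a knave.
Maya is a knight.
Noah is a knight.
Olivia is a knave.

Verification:
- Quinn (knave) says "We are all the same type" - this is FALSE (a lie) because Maya and Noah are knights and Quinn, Frank, and Olivia are knaves.
- Frank (knave) says "Exactly 1 of us is a knight" - this is FALSE (a lie) because there are 2 knights.
- Maya (knight) says "Olivia and I are different types" - this is TRUE because Maya is a knight and Olivia is a knave.
- Noah (knight) says "Olivia and I are different types" - this is TRUE because Noah is a knight and Olivia is a knave.
- Olivia (knave) says "Exactly 1 of us is a knight" - this is FALSE (a lie) because there are 2 knights.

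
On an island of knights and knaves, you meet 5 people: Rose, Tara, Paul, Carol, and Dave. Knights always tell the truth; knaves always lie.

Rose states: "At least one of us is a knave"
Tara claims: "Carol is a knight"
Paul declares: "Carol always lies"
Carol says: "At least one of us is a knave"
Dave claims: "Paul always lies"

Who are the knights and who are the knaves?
Rose is a knight.
Tara is a knight.
Paul is a knave.
Carol is a knight.
Dave is a knight.

Verification:
- Rose (knight) says "At least one of us is a knave" - this is TRUE because Paul is a knave.
- Tara (knight) says "Carol is a knight" - this is TRUE because Carol is a knight.
- Paul (knave) says "Carol always lies" - this is FALSE (a lie) because Carol is a knight.
- Carol (knight) says "At least one of us is a knave" - this is TRUE because Paul is a knave.
- Dave (knight) says "Paul always lies" - this is TRUE because Paul is a knave.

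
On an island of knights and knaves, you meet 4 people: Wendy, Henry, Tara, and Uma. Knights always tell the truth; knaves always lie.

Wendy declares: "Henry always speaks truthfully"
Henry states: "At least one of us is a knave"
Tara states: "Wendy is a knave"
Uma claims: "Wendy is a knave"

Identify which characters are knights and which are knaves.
Wendy is a knight.
Henry is a knight.
Tara is a knave.
Uma is a knave.

Verification:
- Wendy (knight) says "Henry always speaks truthfully" - this is TRUE because Henry is a knight.
- Henry (knight) says "At least one of us is a knave" - this is TRUE because Tara and Uma are knaves.
- Tara (knave) says "Wendy is a knave" - this is FALSE (a lie) because Wendy is a knight.
- Uma (knave) says "Wendy is a knave" - this is FALSE (a lie) because Wendy is a knight.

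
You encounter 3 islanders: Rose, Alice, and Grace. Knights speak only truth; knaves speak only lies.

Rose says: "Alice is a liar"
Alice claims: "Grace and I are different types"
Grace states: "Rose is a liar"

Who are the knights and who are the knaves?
Rose is a knight.
Alice is a knave.
Grace is a knave.

Verification:
- Rose (knight) says "Alice is a liar" - this is TRUE because Alice is a knave.
- Alice (knave) says "Grace and I are different types" - this is FALSE (a lie) because Alice is a knave and Grace is a knave.
- Grace (knave) says "Rose is a liar" - this is FALSE (a lie) because Rose is a knight.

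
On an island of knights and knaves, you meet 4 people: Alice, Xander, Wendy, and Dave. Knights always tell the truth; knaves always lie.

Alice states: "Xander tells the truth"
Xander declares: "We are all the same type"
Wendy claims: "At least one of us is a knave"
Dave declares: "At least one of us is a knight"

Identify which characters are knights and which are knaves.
Alice is a knave.
Xander is a knave.
Wendy is a knight.
Dave is a knight.

Verification:
- Alice (knave) says "Xander tells the truth" - this is FALSE (a lie) because Xander is a knave.
- Xander (knave) says "We are all the same type" - this is FALSE (a lie) because Wendy and Dave are knights and Alice and Xander are knaves.
- Wendy (knight) says "At least one of us is a knave" - this is TRUE because Alice and Xander are knaves.
- Dave (knight) says "At least one of us is a knight" - this is TRUE because Wendy and Dave are knights.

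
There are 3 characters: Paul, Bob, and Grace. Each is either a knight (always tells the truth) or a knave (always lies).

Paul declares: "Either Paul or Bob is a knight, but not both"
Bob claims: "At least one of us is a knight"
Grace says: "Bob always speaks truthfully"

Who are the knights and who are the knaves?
Paul is a knave.
Bob is a knave.
Grace is a knave.

Verification:
- Paul (knave) says "Either Paul or Bob is a knight, but not both" - this is FALSE (a lie) because Paul is a knave and Bob is a knave.
- Bob (knave) says "At least one of us is a knight" - this is FALSE (a lie) because no one is a knight.
- Grace (knave) says "Bob always speaks truthfully" - this is FALSE (a lie) because Bob is a knave.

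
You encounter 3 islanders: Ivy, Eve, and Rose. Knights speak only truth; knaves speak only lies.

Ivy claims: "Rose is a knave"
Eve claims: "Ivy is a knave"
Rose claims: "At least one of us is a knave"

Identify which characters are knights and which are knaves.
Ivy is a knave.
Eve is a knight.
Rose is a knight.

Verification:
- Ivy (knave) says "Rose is a knave" - this is FALSE (a lie) because Rose is a knight.
- Eve (knight) says "Ivy is a knave" - this is TRUE because Ivy is a knave.
- Rose (knight) says "At least one of us is a knave" - this is TRUE because Ivy is a knave.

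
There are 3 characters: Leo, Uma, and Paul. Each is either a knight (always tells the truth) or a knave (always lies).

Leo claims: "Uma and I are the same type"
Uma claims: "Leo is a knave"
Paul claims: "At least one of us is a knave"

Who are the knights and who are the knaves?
Leo is a knave.
Uma is a knight.
Paul is a knight.

Verification:
- Leo (knave) says "Uma and I are the same type" - this is FALSE (a lie) because Leo is a knave and Uma is a knight.
- Uma (knight) says "Leo is a knave" - this is TRUE because Leo is a knave.
- Paul (knight) says "At least one of us is a knave" - this is TRUE because Leo is a knave.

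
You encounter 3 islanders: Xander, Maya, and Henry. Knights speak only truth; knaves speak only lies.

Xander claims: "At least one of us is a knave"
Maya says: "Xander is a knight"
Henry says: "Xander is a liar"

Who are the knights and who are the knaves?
Xander is a knight.
Maya is a knight.
Henry is a knave.

Verification:
- Xander (knight) says "At least one of us is a knave" - this is TRUE because Henry is a knave.
- Maya (knight) says "Xander is a knight" - this is TRUE because Xander is a knight.
- Henry (knave) says "Xander is a liar" - this is FALSE (a lie) because Xander is a knight.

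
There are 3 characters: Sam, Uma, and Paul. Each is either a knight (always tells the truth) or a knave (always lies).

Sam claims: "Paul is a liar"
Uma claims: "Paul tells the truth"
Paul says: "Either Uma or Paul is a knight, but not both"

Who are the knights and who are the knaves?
Sam is a knight.
Uma is a knave.
Paul is a knave.

Verification:
- Sam (knight) says "Paul is a liar" - this is TRUE because Paul is a knave.
- Uma (knave) says "Paul tells the truth" - this is FALSE (a lie) because Paul is a knave.
- Paul (knave) says "Either Uma or Paul is a knight, but not both" - this is FALSE (a lie) because Uma is a knave and Paul is a knave.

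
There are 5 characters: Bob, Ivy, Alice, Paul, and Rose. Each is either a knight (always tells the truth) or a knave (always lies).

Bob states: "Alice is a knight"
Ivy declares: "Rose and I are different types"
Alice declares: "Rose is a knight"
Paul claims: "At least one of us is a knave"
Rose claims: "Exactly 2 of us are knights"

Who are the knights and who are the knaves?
Bob is a knave.
Ivy is a knave.
Alice is a knave.
Paul is a knight.
Rose is a knave.

Verification:
- Bob (knave) says "Alice is a knight" - this is FALSE (a lie) because Alice is a knave.
- Ivy (knave) says "Rose and I are different types" - this is FALSE (a lie) because Ivy is a knave and Rose is a knave.
- Alice (knave) says "Rose is a knight" - this is FALSE (a lie) because Rose is a knave.
- Paul (knight) says "At least one of us is a knave" - this is TRUE because Bob, Ivy, Alice, and Rose are knaves.
- Rose (knave) says "Exactly 2 of us are knights" - this is FALSE (a lie) because there are 1 knights.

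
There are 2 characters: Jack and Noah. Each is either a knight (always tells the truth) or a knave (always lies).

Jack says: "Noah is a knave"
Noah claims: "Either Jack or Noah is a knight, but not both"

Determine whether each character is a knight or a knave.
Jack is a knave.
Noah is a knight.

Verification:
- Jack (knave) says "Noah is a knave" - this is FALSE (a lie) because Noah is a knight.
- Noah (knight) says "Either Jack or Noah is a knight, but not both" - this is TRUE because Jack is a knave and Noah is a knight.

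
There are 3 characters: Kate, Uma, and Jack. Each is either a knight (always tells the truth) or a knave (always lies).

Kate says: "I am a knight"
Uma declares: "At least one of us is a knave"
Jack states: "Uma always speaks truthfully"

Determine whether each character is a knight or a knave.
Kate is a knave.
Uma is a knight.
Jack is a knight.

Verification:
- Kate (knave) says "I am a knight" - this is FALSE (a lie) because Kate is a knave.
- Uma (knight) says "At least one of us is a knave" - this is TRUE because Kate is a knave.
- Jack (knight) says "Uma always speaks truthfully" - this is TRUE because Uma is a knight.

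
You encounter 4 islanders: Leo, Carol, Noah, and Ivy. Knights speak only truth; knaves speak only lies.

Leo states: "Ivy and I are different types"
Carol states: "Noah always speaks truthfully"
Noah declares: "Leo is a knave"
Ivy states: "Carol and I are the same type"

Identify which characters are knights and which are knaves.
Leo is a knave.
Carol is a knight.
Noah is a knight.
Ivy is a knave.

Verification:
- Leo (knave) says "Ivy and I are different types" - this is FALSE (a lie) because Leo is a knave and Ivy is a knave.
- Carol (knight) says "Noah always speaks truthfully" - this is TRUE because Noah is a knight.
- Noah (knight) says "Leo is a knave" - this is TRUE because Leo is a knave.
- Ivy (knave) says "Carol and I are the same type" - this is FALSE (a lie) because Ivy is a knave and Carol is a knight.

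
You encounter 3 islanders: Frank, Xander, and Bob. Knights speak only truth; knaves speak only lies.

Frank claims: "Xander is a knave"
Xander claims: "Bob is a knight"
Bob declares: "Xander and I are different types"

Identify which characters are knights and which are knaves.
Frank is a knight.
Xander is a knave.
Bob is a knave.

Verification:
- Frank (knight) says "Xander is a knave" - this is TRUE because Xander is a knave.
- Xander (knave) says "Bob is a knight" - this is FALSE (a lie) because Bob is a knave.
- Bob (knave) says "Xander and I are different types" - this is FALSE (a lie) because Bob is a knave and Xander is a knave.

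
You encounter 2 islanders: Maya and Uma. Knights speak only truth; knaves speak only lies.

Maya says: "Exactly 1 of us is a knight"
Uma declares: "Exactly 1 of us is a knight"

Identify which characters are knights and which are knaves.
Maya is a knave.
Uma is a knave.

Verification:
- Maya (knave) says "Exactly 1 of us is a knight" - this is FALSE (a lie) because there are 0 knights.
- Uma (knave) says "Exactly 1 of us is a knight" - this is FALSE (a lie) because there are 0 knights.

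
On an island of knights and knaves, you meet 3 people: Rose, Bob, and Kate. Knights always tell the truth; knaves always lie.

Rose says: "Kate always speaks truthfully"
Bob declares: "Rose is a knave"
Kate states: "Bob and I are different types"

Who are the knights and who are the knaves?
Rose is a knight.
Bob is a knave.
Kate is a knight.

Verification:
- Rose (knight) says "Kate always speaks truthfully" - this is TRUE because Kate is a knight.
- Bob (knave) says "Rose is a knave" - this is FALSE (a lie) because Rose is a knight.
- Kate (knight) says "Bob and I are different types" - this is TRUE because Kate is a knight and Bob is a knave.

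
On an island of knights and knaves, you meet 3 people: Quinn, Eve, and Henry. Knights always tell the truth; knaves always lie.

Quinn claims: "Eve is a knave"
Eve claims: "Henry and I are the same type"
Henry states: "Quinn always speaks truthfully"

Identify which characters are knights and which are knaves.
Quinn is a knight.
Eve is a knave.
Henry is a knight.

Verification:
- Quinn (knight) says "Eve is a knave" - this is TRUE because Eve is a knave.
- Eve (knave) says "Henry and I are the same type" - this is FALSE (a lie) because Eve is a knave and Henry is a knight.
- Henry (knight) says "Quinn always speaks truthfully" - this is TRUE because Quinn is a knight.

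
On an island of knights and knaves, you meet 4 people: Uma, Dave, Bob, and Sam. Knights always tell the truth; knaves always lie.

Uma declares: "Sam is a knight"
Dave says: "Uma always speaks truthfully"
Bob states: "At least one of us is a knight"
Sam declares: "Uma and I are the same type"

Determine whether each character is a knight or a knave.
Uma is a knight.
Dave is a knight.
Bob is a knight.
Sam is a knight.

Verification:
- Uma (knight) says "Sam is a knight" - this is TRUE because Sam is a knight.
- Dave (knight) says "Uma always speaks truthfully" - this is TRUE because Uma is a knight.
- Bob (knight) says "At least one of us is a knight" - this is TRUE because Uma, Dave, Bob, and Sam are knights.
- Sam (knight) says "Uma and I are the same type" - this is TRUE because Sam is a knight and Uma is a knight.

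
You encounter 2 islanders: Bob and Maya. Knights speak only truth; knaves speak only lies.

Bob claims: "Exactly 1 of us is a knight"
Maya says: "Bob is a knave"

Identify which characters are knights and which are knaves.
Bob is a knight.
Maya is a knave.

Verification:
- Bob (knight) says "Exactly 1 of us is a knight" - this is TRUE because there are 1 knights.
- Maya (knave) says "Bob is a knave" - this is FALSE (a lie) because Bob is a knight.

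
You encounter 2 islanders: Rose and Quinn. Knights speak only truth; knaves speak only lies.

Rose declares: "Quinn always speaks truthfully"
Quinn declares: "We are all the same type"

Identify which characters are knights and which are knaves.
Rose is a knight.
Quinn is a knight.

Verification:
- Rose (knight) says "Quinn always speaks truthfully" - this is TRUE because Quinn is a knight.
- Quinn (knight) says "We are all the same type" - this is TRUE because Rose and Quinn are knights.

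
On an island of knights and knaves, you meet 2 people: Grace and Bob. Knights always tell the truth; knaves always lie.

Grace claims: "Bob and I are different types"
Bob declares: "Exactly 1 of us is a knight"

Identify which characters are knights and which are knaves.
Grace is a knave.
Bob is a knave.

Verification:
- Grace (knave) says "Bob and I are different types" - this is FALSE (a lie) because Grace is a knave and Bob is a knave.
- Bob (knave) says "Exactly 1 of us is a knight" - this is FALSE (a lie) because there are 0 knights.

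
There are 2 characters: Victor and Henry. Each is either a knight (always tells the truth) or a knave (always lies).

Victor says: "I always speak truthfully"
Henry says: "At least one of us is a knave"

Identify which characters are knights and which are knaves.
Victor is a knave.
Henry is a knight.

Verification:
- Victor (knave) says "I always speak truthfully" - this is FALSE (a lie) because Victor is a knave.
- Henry (knight) says "At least one of us is a knave" - this is TRUE because Victor is a knave.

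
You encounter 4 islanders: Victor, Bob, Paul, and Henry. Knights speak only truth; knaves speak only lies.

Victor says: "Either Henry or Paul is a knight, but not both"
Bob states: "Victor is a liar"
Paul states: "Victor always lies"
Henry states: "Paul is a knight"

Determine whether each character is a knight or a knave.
Victor is a knave.
Bob is a knight.
Paul is a knight.
Henry is a knight.

Verification:
- Victor (knave) says "Either Henry or Paul is a knight, but not both" - this is FALSE (a lie) because Henry is a knight and Paul is a knight.
- Bob (knight) says "Victor is a liar" - this is TRUE because Victor is a knave.
- Paul (knight) says "Victor always lies" - this is TRUE because Victor is a knave.
- Henry (knight) says "Paul is a knight" - this is TRUE because Paul is a knight.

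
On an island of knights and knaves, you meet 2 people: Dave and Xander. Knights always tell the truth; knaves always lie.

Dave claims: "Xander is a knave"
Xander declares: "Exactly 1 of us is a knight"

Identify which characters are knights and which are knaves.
Dave is a knave.
Xander is a knight.

Verification:
- Dave (knave) says "Xander is a knave" - this is FALSE (a lie) because Xander is a knight.
- Xander (knight) says "Exactly 1 of us is a knight" - this is TRUE because there are 1 knights.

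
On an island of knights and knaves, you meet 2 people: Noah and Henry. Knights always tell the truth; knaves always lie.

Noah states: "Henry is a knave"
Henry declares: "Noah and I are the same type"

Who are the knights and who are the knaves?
Noah is a knight.
Henry is a knave.

Verification:
- Noah (knight) says "Henry is a knave" - this is TRUE because Henry is a knave.
- Henry (knave) says "Noah and I are the same type" - this is FALSE (a lie) because Henry is a knave and Noah is a knight.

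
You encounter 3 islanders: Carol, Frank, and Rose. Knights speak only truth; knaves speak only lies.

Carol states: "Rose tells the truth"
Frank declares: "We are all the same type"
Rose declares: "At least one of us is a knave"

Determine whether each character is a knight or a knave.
Carol is a knight.
Frank is a knave.
Rose is a knight.

Verification:
- Carol (knight) says "Rose tells the truth" - this is TRUE because Rose is a knight.
- Frank (knave) says "We are all the same type" - this is FALSE (a lie) because Carol and Rose are knights and Frank is a knave.
- Rose (knight) says "At least one of us is a knave" - this is TRUE because Frank is a knave.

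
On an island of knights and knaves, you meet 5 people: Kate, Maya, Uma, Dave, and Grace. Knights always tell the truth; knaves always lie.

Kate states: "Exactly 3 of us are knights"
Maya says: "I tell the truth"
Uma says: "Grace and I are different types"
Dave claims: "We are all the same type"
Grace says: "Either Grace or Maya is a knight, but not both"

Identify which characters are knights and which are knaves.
Kate is a knave.
Maya is a knave.
Uma is a knight.
Dave is a knave.
Grace is a knave.

Verification:
- Kate (knave) says "Exactly 3 of us are knights" - this is FALSE (a lie) because there are 1 knights.
- Maya (knave) says "I tell the truth" - this is FALSE (a lie) because Maya is a knave.
- Uma (knight) says "Grace and I are different types" - this is TRUE because Uma is a knight and Grace is a knave.
- Dave (knave) says "We are all the same type" - this is FALSE (a lie) because Uma is a knight and Kate, Maya, Dave, and Grace are knaves.
- Grace (knave) says "Either Grace or Maya is a knight, but not both" - this is FALSE (a lie) because Grace is a knave and Maya is a knave.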